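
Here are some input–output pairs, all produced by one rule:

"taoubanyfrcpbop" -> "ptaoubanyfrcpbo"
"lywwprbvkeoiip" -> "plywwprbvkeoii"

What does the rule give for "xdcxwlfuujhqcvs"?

Rule — move the last character to the front.
Applying that to "xdcxwlfuujhqcvs" gives "sxdcxwlfuujhqcv".

sxdcxwlfuujhqcv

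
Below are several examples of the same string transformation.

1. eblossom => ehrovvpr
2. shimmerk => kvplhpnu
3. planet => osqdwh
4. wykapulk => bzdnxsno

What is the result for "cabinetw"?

dflehqzw

The transformation: shift every letter 3 places forward in the alphabet (wrapping around), then swap each adjacent pair of characters (1↔2, 3↔4, ...).
Working it through for "cabinetw": intermediate "fdelqhwz", final "dflehqzw".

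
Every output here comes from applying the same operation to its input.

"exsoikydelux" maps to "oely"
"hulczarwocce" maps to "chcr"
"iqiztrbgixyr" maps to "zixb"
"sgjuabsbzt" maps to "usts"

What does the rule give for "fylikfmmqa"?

ifam

In each case the input is transformed by: keep one character in every 3, starting at position 1 (positions 1st, 4th, 7th, ...), then swap each adjacent pair of characters (1↔2, 3↔4, ...).
Working it through for "fylikfmmqa": intermediate "fima", final "ifam".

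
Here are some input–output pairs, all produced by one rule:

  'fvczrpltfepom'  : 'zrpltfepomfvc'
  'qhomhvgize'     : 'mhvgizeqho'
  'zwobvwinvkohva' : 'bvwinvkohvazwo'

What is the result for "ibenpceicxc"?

In each case the input is transformed by: move the first 3 characters to the end (rotate left by 3).
"ibenpceicxc" → "npceicxcibe".

npceicxcibe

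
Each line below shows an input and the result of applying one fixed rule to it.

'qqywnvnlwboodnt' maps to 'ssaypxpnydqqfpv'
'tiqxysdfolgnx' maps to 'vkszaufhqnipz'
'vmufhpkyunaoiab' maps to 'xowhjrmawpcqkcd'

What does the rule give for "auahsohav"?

The transformation: shift every letter 2 places forward in the alphabet (wrapping around).
Doing the same to "auahsohav": "cwcjuqjcx".

cwcjuqjcx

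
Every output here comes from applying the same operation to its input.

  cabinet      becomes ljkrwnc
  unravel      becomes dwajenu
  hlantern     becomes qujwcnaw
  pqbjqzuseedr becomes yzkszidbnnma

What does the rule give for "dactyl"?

The rule is to shift every letter 9 places forward in the alphabet (wrapping around).
Doing the same to "dactyl": "mjlchu".

mjlchu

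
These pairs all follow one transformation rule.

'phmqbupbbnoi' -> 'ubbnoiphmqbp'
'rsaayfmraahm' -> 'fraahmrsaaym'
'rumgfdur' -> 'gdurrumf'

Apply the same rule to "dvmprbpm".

In each case the input is transformed by: swap the front and back halves of the string, then swap the first and last characters.
On "dvmprbpm": the first step gives "rbpmdvmp", and the second then gives "pbpmdvmr".

pbpmdvmr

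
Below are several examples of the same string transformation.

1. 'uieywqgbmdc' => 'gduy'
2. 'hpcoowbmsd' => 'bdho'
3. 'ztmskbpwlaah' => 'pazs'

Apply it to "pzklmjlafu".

What's happening: keep one character in every 3, starting at position 1 (positions 1st, 4th, 7th, ...), then move the first 2 characters to the end (rotate left by 2).
Starting from "pzklmjlafu": after the first operation, "pllu"; after the second, "lupl".
(Check on "ztmskbpwlaah": → "zspa" → "pazs" ✓)

lupl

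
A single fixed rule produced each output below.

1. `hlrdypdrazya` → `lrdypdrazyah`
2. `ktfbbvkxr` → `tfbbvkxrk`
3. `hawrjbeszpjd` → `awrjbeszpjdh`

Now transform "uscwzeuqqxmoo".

scwzeuqqxmoou

What's happening: move the first character to the end.
"uscwzeuqqxmoo" → "scwzeuqqxmoou".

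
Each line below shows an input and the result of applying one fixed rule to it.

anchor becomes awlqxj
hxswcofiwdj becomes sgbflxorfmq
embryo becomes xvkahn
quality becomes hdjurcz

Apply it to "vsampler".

abjvyune

The transformation: shift every letter 9 places forward in the alphabet (wrapping around), then swap the first and last characters.
For "vsampler" the result is "abjvyune".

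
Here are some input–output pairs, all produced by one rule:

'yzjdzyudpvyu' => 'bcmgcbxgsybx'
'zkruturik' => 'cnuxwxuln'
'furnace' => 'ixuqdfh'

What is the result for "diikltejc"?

Looking at the pairs, the operation is to shift every letter 3 places forward in the alphabet (wrapping around).
"diikltejc" → "gllnowhmf".

gllnowhmf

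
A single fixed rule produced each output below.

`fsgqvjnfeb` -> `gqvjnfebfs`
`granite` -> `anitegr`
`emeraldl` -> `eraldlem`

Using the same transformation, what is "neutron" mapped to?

The rule is to move the first 2 characters to the end (rotate left by 2).
On "neutron" that produces "utronne".

utronne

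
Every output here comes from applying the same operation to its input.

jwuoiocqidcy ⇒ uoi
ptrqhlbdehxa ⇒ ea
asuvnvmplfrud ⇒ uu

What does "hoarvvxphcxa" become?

Rule — keep one character in every 3, starting at position 3 (positions 3rd, 6th, 9th, ...), then keep only the vowels.
For "hoarvvxphcxa", step one produces "avha"; step two turns that into "aa".

aa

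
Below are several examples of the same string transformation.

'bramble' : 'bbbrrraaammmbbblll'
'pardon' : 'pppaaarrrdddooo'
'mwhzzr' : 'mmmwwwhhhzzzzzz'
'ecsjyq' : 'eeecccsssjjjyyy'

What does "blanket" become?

bbblllaaannnkkkeee

The rule is to repeat every character 3 times, then delete the last 3 characters.
Working it through for "blanket": intermediate "bbblllaaannnkkkeeettt", final "bbblllaaannnkkkeee".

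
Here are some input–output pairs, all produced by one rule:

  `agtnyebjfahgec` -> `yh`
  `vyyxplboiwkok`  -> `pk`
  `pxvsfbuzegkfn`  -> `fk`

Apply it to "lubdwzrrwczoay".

wz

Rule — keep every other character starting from the first (positions 1st, 3rd, 5th, ...), then keep one character in every 3, starting at position 3 (positions 3rd, 6th, 9th, ...).
For "lubdwzrrwczoay", step one produces "lbwrwza"; step two turns that into "wz".
(Check on "pxvsfbuzegkfn": → "pvfuekn" → "fk" ✓)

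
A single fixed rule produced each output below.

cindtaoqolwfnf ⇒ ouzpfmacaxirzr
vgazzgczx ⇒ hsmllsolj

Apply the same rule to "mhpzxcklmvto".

ytbljowxyhfa

Each output is the input with this applied: shift every letter 12 places forward in the alphabet (wrapping around).
Applying that to "mhpzxcklmvto" gives "ytbljowxyhfa".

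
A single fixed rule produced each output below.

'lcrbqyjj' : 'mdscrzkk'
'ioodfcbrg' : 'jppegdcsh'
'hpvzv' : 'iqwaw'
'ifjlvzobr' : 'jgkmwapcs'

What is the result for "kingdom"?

Rule — shift every letter 1 place forward in the alphabet (wrapping around).
On "kingdom" that produces "ljohepn".

ljohepn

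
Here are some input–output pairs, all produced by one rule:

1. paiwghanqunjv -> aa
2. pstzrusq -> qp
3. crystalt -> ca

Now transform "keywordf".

The transformation: sort the characters into reverse alphabetical order, then keep only the last 2 characters.
Doing the same to "keywordf": "ed".

ed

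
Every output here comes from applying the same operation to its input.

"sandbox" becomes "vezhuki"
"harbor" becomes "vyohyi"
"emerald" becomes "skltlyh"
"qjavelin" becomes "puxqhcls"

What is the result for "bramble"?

Rule — shift every letter 7 places forward in the alphabet (wrapping around), then move the last 2 characters to the front (rotate right by 2).
"bramble" → "iyhtisl" → "sliyhti".
(Check on "sandbox": → "zhukive" → "vezhuki" ✓)

sliyhti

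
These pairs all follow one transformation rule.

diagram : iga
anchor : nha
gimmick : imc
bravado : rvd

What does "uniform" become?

In each case the input is transformed by: swap the first and last characters, then keep every other character starting from the second (positions 2nd, 4th, 6th, ...).
"uniform" → "mniforu" → "nfr".

nfr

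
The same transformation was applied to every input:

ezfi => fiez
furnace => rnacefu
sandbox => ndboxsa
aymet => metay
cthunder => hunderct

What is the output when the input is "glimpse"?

impsegl

The rule is to move the first 2 characters to the end (rotate left by 2).
Applying that to "glimpse" gives "impsegl".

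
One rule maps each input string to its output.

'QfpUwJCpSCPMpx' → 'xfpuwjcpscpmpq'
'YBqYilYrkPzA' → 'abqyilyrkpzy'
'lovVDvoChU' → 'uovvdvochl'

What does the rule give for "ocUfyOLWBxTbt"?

Each output is the input with this applied: swap the first and last characters, then convert every letter to lowercase.
"ocUfyOLWBxTbt" → "tcUfyOLWBxTbo" → "tcufyolwbxtbo".

tcufyolwbxtbo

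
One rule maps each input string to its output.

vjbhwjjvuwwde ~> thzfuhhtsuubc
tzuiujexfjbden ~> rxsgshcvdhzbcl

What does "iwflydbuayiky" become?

gudjwbzsywgiw

The transformation: shift every letter 2 places backward in the alphabet (wrapping around).
For "iwflydbuayiky" the result is "gudjwbzsywgiw".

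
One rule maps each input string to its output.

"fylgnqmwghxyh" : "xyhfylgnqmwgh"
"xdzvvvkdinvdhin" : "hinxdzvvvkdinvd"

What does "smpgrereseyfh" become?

yfhsmpgrerese

Looking at the pairs, the operation is to move the last 3 characters to the front (rotate right by 3).
On "smpgrereseyfh" that produces "yfhsmpgrerese".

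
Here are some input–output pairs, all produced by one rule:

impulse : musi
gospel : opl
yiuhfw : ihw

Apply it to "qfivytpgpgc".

What's happening: move the first character to the end, then keep every other character starting from the first (positions 1st, 3rd, 5th, ...).
For "qfivytpgpgc", step one produces "fivytpgpgcq"; step two turns that into "fvtggq".

fvtggq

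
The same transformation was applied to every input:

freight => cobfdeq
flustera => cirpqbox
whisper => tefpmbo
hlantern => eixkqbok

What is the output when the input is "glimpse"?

difjmpb

In each case the input is transformed by: shift every letter 3 places backward in the alphabet (wrapping around).
"glimpse" → "difjmpb".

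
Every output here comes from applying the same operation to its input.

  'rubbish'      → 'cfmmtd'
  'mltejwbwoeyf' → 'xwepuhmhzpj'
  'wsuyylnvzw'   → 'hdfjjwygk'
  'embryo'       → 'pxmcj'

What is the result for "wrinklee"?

Looking at the pairs, the operation is to delete the last character, then shift every letter 11 places forward in the alphabet (wrapping around).
"wrinklee" → "hctyvwp".

hctyvwp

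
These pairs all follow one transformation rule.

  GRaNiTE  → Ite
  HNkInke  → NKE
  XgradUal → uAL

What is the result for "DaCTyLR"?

Ylr

Rule — flip the case of every letter, then keep only the last 3 characters.
Starting from "DaCTyLR": after the first operation, "dActYlr"; after the second, "Ylr".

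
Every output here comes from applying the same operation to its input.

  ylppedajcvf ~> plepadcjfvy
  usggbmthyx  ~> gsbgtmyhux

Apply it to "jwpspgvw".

pwpsvgjw

What's happening: move the first character to the end, then swap each adjacent pair of characters (1↔2, 3↔4, ...).
For "jwpspgvw", step one produces "wpspgvwj"; step two turns that into "pwpsvgjw".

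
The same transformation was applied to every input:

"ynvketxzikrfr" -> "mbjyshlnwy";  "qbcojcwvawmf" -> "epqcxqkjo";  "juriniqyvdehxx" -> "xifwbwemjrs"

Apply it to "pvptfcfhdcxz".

djdhtqtvr

The transformation: shift every letter 12 places backward in the alphabet (wrapping around), then delete the last 3 characters.
For "pvptfcfhdcxz", step one produces "djdhtqtvrqln"; step two turns that into "djdhtqtvr".
(Check on "juriniqyvdehxx": → "xifwbwemjrsvll" → "xifwbwemjrs" ✓)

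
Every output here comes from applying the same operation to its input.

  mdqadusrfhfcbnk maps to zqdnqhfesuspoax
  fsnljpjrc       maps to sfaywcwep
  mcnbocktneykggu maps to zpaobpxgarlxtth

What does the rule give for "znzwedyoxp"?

mamjrqlbkc

What's happening: shift every letter 13 places forward in the alphabet (wrapping around) — i.e. ROT13.
So "znzwedyoxp" becomes "mamjrqlbkc".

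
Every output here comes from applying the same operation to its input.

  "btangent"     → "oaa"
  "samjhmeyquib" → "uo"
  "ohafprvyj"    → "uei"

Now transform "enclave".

What's happening: shift every letter 13 places forward in the alphabet (wrapping around) — i.e. ROT13, then keep only the vowels.
"enclave" → "ai".

ai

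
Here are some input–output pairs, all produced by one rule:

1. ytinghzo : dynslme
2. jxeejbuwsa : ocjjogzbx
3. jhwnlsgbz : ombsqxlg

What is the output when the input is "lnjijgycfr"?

qsonoldhk

In each case the input is transformed by: shift every letter 5 places forward in the alphabet (wrapping around), then delete the last character.
Applying both steps to "lnjijgycfr": "qsonoldhkw", then "qsonoldhk".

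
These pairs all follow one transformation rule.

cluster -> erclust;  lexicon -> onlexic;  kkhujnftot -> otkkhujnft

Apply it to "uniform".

rmunifo

What's happening: move the last 2 characters to the front (rotate right by 2).
For "uniform" the result is "rmunifo".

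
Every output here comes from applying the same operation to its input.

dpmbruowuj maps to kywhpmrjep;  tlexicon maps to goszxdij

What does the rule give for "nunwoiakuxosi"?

piridjfvspnjd

Each output is the input with this applied: shift every letter 5 places backward in the alphabet (wrapping around), then swap each adjacent pair of characters (1↔2, 3↔4, ...).
Working it through for "nunwoiakuxosi": intermediate "ipirjdvfpsjnd", final "piridjfvspnjd".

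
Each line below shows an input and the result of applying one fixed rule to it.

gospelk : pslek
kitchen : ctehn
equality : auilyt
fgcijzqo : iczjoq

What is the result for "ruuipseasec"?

iuspaeesc

The rule is to delete the first 2 characters, then swap each adjacent pair of characters (1↔2, 3↔4, ...).
"ruuipseasec" → "uipseasec" → "iuspaeesc".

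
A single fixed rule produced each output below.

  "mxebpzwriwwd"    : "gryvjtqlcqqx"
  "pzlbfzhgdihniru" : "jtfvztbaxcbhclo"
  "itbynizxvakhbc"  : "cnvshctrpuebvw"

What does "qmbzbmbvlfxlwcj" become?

Each output is the input with this applied: shift every letter 6 places backward in the alphabet (wrapping around).
Applying that to "qmbzbmbvlfxlwcj" gives "kgvtvgvpfzrfqwd".

kgvtvgvpfzrfqwd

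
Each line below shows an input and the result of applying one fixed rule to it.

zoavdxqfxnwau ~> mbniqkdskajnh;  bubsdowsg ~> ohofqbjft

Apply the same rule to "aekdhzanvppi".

Rule — shift every letter 13 places forward in the alphabet (wrapping around) — i.e. ROT13.
For "aekdhzanvppi" the result is "nrxqumnaiccv".

nrxqumnaiccv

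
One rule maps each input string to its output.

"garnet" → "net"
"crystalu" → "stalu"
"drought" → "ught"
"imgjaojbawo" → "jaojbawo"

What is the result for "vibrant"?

rant

The transformation: delete the first 3 characters.
So "vibrant" becomes "rant".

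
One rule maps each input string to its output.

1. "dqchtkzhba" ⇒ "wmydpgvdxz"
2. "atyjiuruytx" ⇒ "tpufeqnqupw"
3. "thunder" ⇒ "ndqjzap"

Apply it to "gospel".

hkolac

Each output is the input with this applied: shift every letter 4 places backward in the alphabet (wrapping around), then swap the first and last characters.
Doing the same to "gospel": "hkolac".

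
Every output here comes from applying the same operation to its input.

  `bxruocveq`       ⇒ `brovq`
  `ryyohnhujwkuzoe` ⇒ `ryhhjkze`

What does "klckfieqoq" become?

The rule is to keep every other character starting from the first (positions 1st, 3rd, 5th, ...).
So "klckfieqoq" becomes "kcfeo".

kcfeo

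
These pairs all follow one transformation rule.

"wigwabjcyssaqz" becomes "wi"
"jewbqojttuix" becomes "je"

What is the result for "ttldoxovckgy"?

tt

Each output is the input with this applied: keep only the first 2 characters.
For "ttldoxovckgy" the result is "tt".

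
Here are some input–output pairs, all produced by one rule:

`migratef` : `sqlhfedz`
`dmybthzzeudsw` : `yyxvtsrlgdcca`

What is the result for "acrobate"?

The transformation: sort the characters into reverse alphabetical order, then shift every letter 1 place backward in the alphabet (wrapping around).
"acrobate" → "troecbaa" → "sqndbazz".
(Check on "migratef": → "trmigfea" → "sqlhfedz" ✓)

sqndbazz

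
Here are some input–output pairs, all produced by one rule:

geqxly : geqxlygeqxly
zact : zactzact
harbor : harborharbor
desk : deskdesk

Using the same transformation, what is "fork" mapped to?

In each case the input is transformed by: write the whole string twice.
Doing the same to "fork": "forkfork".

forkfork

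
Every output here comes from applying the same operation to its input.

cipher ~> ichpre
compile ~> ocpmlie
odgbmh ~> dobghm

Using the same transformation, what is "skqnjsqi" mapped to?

What's happening: swap each adjacent pair of characters (1↔2, 3↔4, ...).
For "skqnjsqi" the result is "ksnqsjiq".

ksnqsjiq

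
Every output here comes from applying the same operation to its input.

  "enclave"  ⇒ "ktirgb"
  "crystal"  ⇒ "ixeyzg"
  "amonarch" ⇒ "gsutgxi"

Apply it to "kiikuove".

What's happening: delete the last character, then shift every letter 6 places forward in the alphabet (wrapping around).
Starting from "kiikuove": after the first operation, "kiikuov"; after the second, "qooqaub".

qooqaub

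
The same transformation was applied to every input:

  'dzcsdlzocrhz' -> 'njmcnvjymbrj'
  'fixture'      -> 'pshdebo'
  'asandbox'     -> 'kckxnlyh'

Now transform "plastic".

zvkcdsm

Looking at the pairs, the operation is to shift every letter 10 places forward in the alphabet (wrapping around).
Applying that to "plastic" gives "zvkcdsm".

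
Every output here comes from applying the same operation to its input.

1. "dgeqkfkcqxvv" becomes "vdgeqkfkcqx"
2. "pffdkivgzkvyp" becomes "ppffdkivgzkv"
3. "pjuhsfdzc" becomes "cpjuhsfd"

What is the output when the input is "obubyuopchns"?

sobubyuopch

The rule is to move the last character to the front, then delete the last character.
"obubyuopchns" → "sobubyuopch".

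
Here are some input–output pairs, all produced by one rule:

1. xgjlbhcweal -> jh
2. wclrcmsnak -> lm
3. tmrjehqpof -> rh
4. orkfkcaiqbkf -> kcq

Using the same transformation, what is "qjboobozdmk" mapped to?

bb

The pattern: delete the last 3 characters, then keep one character in every 3, starting at position 3 (positions 3rd, 6th, 9th, ...).
On "qjboobozdmk" that produces "bb".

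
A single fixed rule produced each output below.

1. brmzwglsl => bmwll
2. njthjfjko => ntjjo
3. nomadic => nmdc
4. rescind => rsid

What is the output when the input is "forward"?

frad

Rule — keep every other character starting from the first (positions 1st, 3rd, 5th, ...).
"forward" → "frad".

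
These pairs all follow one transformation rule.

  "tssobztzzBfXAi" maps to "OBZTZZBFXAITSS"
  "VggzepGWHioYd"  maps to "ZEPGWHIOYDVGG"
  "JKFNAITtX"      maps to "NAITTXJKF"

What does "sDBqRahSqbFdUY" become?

Each output is the input with this applied: move the first 3 characters to the end (rotate left by 3), then convert every letter to uppercase.
Doing the same to "sDBqRahSqbFdUY": "QRAHSQBFDUYSDB".
(Check on "VggzepGWHioYd": → "zepGWHioYdVgg" → "ZEPGWHIOYDVGG" ✓)

QRAHSQBFDUYSDB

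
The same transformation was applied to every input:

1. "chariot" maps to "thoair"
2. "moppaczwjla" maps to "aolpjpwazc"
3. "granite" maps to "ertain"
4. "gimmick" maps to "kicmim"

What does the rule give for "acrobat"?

tcarbo

The transformation: take characters alternately from the front and the back (1st, last, 2nd, 2nd-last, ...), then delete the first character.
Working it through for "acrobat": intermediate "atcarbo", final "tcarbo".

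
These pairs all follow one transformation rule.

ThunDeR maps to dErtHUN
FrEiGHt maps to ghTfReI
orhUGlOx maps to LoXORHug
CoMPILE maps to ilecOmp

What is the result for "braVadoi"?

The pattern: flip the case of every letter, then move the last 3 characters to the front (rotate right by 3).
So "braVadoi" becomes "DOIBRAvA".

DOIBRAvA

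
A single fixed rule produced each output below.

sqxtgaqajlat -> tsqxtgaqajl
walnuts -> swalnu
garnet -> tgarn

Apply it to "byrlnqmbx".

In each case the input is transformed by: move the last 2 characters to the front (rotate right by 2), then delete the first character.
"byrlnqmbx" → "bxbyrlnqm" → "xbyrlnqm".

xbyrlnqm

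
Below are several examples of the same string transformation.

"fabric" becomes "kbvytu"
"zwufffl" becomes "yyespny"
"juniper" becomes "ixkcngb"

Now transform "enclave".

toxxgve

In each case the input is transformed by: shift every letter 7 places backward in the alphabet (wrapping around), then move the last 3 characters to the front (rotate right by 3).
Working it through for "enclave": intermediate "xgvetox", final "toxxgve".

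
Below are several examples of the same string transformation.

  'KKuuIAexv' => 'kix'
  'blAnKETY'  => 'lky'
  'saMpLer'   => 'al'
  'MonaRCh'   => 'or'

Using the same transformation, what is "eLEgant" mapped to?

la

Each output is the input with this applied: keep one character in every 3, starting at position 2 (positions 2nd, 5th, 8th, ...), then convert every letter to lowercase.
For "eLEgant", step one produces "La"; step two turns that into "la".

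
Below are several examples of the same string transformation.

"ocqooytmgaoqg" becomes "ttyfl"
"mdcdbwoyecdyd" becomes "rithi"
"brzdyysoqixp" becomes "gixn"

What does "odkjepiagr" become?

tonw

The rule is to shift every letter 5 places forward in the alphabet (wrapping around), then keep one character in every 3, starting at position 1 (positions 1st, 4th, 7th, ...).
Applying both steps to "odkjepiagr": "tipojunflw", then "tonw".
(Check on "mdcdbwoyecdyd": → "rihigbtdjhidi" → "rithi" ✓)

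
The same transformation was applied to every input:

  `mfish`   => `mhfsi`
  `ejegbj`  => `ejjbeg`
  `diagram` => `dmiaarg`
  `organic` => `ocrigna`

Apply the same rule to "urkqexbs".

The pattern: take characters alternately from the front and the back (1st, last, 2nd, 2nd-last, ...).
So "urkqexbs" becomes "usrbkxqe".

usrbkxqe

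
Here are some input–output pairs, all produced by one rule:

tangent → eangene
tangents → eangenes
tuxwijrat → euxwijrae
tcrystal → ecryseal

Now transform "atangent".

Rule — replace every "t" with "e".
"atangent" → "aeangene".

aeangene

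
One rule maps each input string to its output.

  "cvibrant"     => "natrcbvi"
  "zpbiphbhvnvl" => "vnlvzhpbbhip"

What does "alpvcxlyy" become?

In each case the input is transformed by: move the last 2 characters to the front (rotate right by 2), then take characters alternately from the front and the back (1st, last, 2nd, 2nd-last, ...).
Applying both steps to "alpvcxlyy": "yyalpvcxl", then "ylyxaclvp".

ylyxaclvp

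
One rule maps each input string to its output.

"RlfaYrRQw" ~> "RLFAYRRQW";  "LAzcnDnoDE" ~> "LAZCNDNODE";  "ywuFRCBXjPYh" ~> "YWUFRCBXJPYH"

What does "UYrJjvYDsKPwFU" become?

Each output is the input with this applied: convert every letter to uppercase.
So "UYrJjvYDsKPwFU" becomes "UYRJJVYDSKPWFU".

UYRJJVYDSKPWFU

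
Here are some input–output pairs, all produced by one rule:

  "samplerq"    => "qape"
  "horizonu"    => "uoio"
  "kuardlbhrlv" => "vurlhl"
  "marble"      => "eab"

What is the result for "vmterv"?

vme

What's happening: move the last character to the front, then keep every other character starting from the first (positions 1st, 3rd, 5th, ...).
Starting from "vmterv": after the first operation, "vvmter"; after the second, "vme".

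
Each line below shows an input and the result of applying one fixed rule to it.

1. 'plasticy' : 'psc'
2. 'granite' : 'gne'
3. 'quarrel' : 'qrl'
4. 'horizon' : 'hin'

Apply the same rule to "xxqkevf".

xkf

The pattern: keep one character in every 3, starting at position 1 (positions 1st, 4th, 7th, ...).
So "xxqkevf" becomes "xkf".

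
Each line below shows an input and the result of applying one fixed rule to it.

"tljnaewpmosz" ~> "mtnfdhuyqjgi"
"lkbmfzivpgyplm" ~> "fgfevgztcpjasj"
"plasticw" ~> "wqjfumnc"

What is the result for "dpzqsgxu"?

The rule is to move the last 2 characters to the front (rotate right by 2), then shift every letter 6 places backward in the alphabet (wrapping around).
"dpzqsgxu" → "xudpzqsg" → "roxjtkma".

roxjtkma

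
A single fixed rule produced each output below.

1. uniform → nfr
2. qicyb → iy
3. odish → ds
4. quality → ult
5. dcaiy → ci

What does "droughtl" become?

Looking at the pairs, the operation is to keep every other character starting from the second (positions 2nd, 4th, 6th, ...).
Applying that to "droughtl" gives "ruhl".

ruhl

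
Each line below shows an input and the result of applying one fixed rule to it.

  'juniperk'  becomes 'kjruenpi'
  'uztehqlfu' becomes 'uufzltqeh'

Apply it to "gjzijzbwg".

Each output is the input with this applied: take characters alternately from the front and the back (1st, last, 2nd, 2nd-last, ...), then swap each adjacent pair of characters (1↔2, 3↔4, ...).
"gjzijzbwg" → "ggjwzbizj" → "ggwjbzzij".

ggwjbzzij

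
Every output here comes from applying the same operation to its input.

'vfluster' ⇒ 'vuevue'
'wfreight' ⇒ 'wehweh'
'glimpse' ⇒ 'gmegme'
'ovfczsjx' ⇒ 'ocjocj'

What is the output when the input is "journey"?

Each output is the input with this applied: keep one character in every 3, starting at position 1 (positions 1st, 4th, 7th, ...), then write the whole string twice.
"journey" → "jry" → "jryjry".

jryjry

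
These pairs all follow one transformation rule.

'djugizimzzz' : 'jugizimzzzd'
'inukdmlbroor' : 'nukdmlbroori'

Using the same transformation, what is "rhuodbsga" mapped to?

The pattern: move the first character to the end.
On "rhuodbsga" that produces "huodbsgar".

huodbsgar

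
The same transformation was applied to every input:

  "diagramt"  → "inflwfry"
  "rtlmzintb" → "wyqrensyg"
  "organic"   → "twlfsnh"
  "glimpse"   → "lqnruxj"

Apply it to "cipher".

hnumjw

The pattern: shift every letter 5 places forward in the alphabet (wrapping around).
On "cipher" that produces "hnumjw".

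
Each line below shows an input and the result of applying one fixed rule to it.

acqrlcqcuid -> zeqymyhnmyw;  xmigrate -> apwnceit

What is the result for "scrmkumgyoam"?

The transformation: reverse the string, then shift every letter 4 places backward in the alphabet (wrapping around).
For "scrmkumgyoam" the result is "iwkuciqginyo".
(Check on "acqrlcqcuid": → "diucqclrqca" → "zeqymyhnmyw" ✓)

iwkuciqginyo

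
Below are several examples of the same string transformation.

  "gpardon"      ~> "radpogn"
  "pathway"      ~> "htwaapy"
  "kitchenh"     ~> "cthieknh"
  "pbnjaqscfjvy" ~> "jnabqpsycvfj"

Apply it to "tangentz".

gneanttz

Looking at the pairs, the operation is to move the first 3 characters to the end (rotate left by 3), then take characters alternately from the front and the back (1st, last, 2nd, 2nd-last, ...).
Starting from "tangentz": after the first operation, "gentztan"; after the second, "gneanttz".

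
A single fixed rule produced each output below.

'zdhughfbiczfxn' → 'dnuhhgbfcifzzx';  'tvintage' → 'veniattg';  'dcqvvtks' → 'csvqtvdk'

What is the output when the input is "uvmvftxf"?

What's happening: swap the first and last characters, then swap each adjacent pair of characters (1↔2, 3↔4, ...).
Applying both steps to "uvmvftxf": "fvmvftxu", then "vfvmtfux".

vfvmtfux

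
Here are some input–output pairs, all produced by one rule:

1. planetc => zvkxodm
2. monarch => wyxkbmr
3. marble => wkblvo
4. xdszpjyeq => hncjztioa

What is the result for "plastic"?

zvkcdsm

What's happening: shift every letter 10 places forward in the alphabet (wrapping around).
For "plastic" the result is "zvkcdsm".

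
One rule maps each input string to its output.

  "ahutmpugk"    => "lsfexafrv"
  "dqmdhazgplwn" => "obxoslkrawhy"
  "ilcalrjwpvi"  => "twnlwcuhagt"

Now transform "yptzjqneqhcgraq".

Rule — shift every letter 11 places forward in the alphabet (wrapping around).
"yptzjqneqhcgraq" → "jaekubypbsnrclb".

jaekubypbsnrclb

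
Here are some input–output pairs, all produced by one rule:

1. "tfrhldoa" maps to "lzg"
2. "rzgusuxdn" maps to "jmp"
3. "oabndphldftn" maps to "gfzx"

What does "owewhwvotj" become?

gonb

The rule is to keep one character in every 3, starting at position 1 (positions 1st, 4th, 7th, ...), then shift every letter 8 places backward in the alphabet (wrapping around).
"owewhwvotj" → "owvj" → "gonb".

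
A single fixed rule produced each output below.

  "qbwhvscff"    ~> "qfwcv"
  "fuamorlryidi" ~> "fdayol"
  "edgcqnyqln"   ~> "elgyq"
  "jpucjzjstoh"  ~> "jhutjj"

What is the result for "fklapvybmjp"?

The rule is to keep every other character starting from the first (positions 1st, 3rd, 5th, ...), then take characters alternately from the front and the back (1st, last, 2nd, 2nd-last, ...).
Applying both steps to "fklapvybmjp": "flpymp", then "fplmpy".
(Check on "fuamorlryidi": → "faolyd" → "fdayol" ✓)

fplmpy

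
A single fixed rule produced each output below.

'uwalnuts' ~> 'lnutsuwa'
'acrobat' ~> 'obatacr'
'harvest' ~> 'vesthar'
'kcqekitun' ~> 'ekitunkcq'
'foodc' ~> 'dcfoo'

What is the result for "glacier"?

ciergla

What's happening: move the first 3 characters to the end (rotate left by 3).
So "glacier" becomes "ciergla".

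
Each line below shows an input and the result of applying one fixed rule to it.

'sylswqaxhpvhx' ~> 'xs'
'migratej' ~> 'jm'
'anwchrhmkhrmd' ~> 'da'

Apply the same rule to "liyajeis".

sl

Looking at the pairs, the operation is to move the first character to the end, then keep only the last 2 characters.
"liyajeis" → "iyajeisl" → "sl".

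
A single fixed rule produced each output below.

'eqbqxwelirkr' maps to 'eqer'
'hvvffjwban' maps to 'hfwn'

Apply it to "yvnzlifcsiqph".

yzfih

The rule is to keep one character in every 3, starting at position 1 (positions 1st, 4th, 7th, ...).
Applying that to "yvnzlifcsiqph" gives "yzfih".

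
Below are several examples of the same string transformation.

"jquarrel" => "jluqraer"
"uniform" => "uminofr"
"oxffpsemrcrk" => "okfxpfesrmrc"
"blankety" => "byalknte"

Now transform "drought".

The transformation: move the last character to the front, then swap each adjacent pair of characters (1↔2, 3↔4, ...).
"drought" → "dtorguh".

dtorguh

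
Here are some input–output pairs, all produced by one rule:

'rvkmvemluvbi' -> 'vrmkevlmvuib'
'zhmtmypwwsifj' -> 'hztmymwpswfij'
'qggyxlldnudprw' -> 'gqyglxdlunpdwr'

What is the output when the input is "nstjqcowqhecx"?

Each output is the input with this applied: swap each adjacent pair of characters (1↔2, 3↔4, ...).
For "nstjqcowqhecx" the result is "snjtcqwohqcex".

snjtcqwohqcex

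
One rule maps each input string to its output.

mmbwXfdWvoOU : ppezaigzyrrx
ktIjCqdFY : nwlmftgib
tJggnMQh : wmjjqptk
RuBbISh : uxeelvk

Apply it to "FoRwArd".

iruzdug

In each case the input is transformed by: shift every letter 3 places forward in the alphabet (wrapping around), then convert every letter to lowercase.
Working it through for "FoRwArd": intermediate "IrUzDug", final "iruzdug".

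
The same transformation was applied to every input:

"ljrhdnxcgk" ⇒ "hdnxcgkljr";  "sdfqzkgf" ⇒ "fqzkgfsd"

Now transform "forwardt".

rwardtfo

In each case the input is transformed by: swap the front and back halves of the string, then move the last 2 characters to the front (rotate right by 2).
Starting from "forwardt": after the first operation, "ardtforw"; after the second, "rwardtfo".
(Check on "sdfqzkgf": → "zkgfsdfq" → "fqzkgfsd" ✓)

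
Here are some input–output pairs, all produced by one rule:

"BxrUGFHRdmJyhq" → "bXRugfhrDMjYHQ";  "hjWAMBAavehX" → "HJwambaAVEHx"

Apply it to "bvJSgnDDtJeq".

What's happening: flip the case of every letter.
On "bvJSgnDDtJeq" that produces "BVjsGNddTjEQ".

BVjsGNddTjEQ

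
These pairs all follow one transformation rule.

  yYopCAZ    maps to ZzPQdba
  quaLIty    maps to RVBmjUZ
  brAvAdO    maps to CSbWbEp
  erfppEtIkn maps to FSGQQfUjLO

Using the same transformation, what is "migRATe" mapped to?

The transformation: shift every letter 1 place forward in the alphabet (wrapping around), then flip the case of every letter.
For "migRATe", step one produces "njhSBUf"; step two turns that into "NJHsbuF".

NJHsbuF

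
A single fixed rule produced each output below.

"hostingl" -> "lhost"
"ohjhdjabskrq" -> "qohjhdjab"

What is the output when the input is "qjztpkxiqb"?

bqjztpk

Each output is the input with this applied: move the last character to the front, then delete the last 3 characters.
"qjztpkxiqb" → "bqjztpkxiq" → "bqjztpk".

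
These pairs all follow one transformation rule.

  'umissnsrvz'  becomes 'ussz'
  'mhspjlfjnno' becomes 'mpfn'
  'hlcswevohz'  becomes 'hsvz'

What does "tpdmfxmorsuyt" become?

tmmst

In each case the input is transformed by: keep one character in every 3, starting at position 1 (positions 1st, 4th, 7th, ...).
On "tpdmfxmorsuyt" that produces "tmmst".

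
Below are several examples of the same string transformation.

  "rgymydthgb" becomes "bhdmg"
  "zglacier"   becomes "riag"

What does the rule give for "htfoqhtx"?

Each output is the input with this applied: keep every other character starting from the second (positions 2nd, 4th, 6th, ...), then reverse the string.
Applying both steps to "htfoqhtx": "tohx", then "xhot".

xhot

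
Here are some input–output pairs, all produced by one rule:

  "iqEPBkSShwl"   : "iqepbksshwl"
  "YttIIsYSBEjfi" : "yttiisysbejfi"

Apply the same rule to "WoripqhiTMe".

woripqhitme

In each case the input is transformed by: convert every letter to lowercase.
For "WoripqhiTMe" the result is "woripqhitme".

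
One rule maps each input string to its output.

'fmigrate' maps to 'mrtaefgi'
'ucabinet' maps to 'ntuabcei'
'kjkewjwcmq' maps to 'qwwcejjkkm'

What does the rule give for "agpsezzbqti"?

tzzabegipqs

The rule is to sort the characters into alphabetical order, then move the last 3 characters to the front (rotate right by 3).
"agpsezzbqti" → "tzzabegipqs".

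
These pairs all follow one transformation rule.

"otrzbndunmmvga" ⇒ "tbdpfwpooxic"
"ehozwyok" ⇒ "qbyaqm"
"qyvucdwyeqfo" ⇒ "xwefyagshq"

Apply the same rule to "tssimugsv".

ukowiux

Each output is the input with this applied: delete the first 2 characters, then shift every letter 2 places forward in the alphabet (wrapping around).
Working it through for "tssimugsv": intermediate "simugsv", final "ukowiux".
(Check on "ehozwyok": → "ozwyok" → "qbyaqm" ✓)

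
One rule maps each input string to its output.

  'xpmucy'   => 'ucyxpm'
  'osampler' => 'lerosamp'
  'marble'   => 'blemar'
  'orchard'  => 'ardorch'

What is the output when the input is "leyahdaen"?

aenleyahd

Rule — move the last 3 characters to the front (rotate right by 3).
So "leyahdaen" becomes "aenleyahd".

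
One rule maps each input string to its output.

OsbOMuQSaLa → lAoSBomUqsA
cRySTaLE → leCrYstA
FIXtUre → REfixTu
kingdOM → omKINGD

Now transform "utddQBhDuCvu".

VUUTDDqbHdUc

Looking at the pairs, the operation is to flip the case of every letter, then move the last 2 characters to the front (rotate right by 2).
Applying both steps to "utddQBhDuCvu": "UTDDqbHdUcVU", then "VUUTDDqbHdUc".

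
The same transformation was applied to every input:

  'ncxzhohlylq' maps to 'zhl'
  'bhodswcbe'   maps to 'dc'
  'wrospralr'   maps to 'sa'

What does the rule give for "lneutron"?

uo

The rule is to delete the first character, then keep one character in every 3, starting at position 3 (positions 3rd, 6th, 9th, ...).
Working it through for "lneutron": intermediate "neutron", final "uo".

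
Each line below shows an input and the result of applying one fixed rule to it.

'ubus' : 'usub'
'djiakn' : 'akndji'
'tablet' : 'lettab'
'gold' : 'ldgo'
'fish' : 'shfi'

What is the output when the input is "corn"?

rnco

In each case the input is transformed by: swap the front and back halves of the string.
On "corn" that produces "rnco".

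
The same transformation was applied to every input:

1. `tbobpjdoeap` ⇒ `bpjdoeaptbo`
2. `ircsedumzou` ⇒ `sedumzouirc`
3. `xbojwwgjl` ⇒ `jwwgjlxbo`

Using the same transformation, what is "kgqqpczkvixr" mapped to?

qpczkvixrkgq

The rule is to move the first 3 characters to the end (rotate left by 3).
Doing the same to "kgqqpczkvixr": "qpczkvixrkgq".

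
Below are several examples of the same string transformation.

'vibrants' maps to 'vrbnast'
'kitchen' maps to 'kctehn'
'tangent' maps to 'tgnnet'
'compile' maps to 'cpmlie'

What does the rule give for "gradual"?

gdaaul

The pattern: swap each adjacent pair of characters (1↔2, 3↔4, ...), then delete the first character.
Starting from "gradual": after the first operation, "rgdaaul"; after the second, "gdaaul".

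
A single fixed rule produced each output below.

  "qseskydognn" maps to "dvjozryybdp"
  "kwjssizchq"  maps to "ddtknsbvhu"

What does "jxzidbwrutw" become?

tomhcfehuik

The transformation: move the first 3 characters to the end (rotate left by 3), then shift every letter 11 places forward in the alphabet (wrapping around).
On "jxzidbwrutw": the first step gives "idbwrutwjxz", and the second then gives "tomhcfehuik".
(Check on "qseskydognn": → "skydognnqse" → "dvjozryybdp" ✓)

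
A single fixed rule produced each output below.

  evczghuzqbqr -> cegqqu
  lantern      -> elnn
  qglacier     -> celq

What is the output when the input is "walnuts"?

lsuw

The pattern: keep every other character starting from the first (positions 1st, 3rd, 5th, ...), then sort the characters into alphabetical order.
For "walnuts" the result is "lsuw".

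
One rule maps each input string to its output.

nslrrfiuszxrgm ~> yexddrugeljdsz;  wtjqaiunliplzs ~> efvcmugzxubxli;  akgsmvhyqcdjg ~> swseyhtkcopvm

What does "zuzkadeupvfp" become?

bglwmpqgbhrl

What's happening: shift every letter 12 places forward in the alphabet (wrapping around), then swap the first and last characters.
For "zuzkadeupvfp", step one produces "lglwmpqgbhrb"; step two turns that into "bglwmpqgbhrl".
(Check on "wtjqaiunliplzs": → "ifvcmugzxubxle" → "efvcmugzxubxli" ✓)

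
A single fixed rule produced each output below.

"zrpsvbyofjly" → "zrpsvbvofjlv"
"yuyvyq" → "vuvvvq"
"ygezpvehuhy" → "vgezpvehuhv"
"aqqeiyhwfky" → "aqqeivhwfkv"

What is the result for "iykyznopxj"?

ivkvznopxj

Rule — replace every "y" with "v".
"iykyznopxj" → "ivkvznopxj".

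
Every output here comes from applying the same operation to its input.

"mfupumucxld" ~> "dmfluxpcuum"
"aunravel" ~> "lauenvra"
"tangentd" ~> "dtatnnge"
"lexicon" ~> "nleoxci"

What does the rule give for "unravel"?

What's happening: swap the first and last characters, then take characters alternately from the front and the back (1st, last, 2nd, 2nd-last, ...).
"unravel" → "lnraveu" → "lunerva".

lunerva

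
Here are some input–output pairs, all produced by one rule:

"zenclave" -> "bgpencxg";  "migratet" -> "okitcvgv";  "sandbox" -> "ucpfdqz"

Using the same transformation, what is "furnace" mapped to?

Each output is the input with this applied: shift every letter 2 places forward in the alphabet (wrapping around).
For "furnace" the result is "hwtpceg".

hwtpceg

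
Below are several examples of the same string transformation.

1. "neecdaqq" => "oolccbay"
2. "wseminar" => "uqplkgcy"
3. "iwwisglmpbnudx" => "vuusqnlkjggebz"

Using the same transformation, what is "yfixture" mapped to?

wvsrpgdc

Looking at the pairs, the operation is to sort the characters into reverse alphabetical order, then shift every letter 2 places backward in the alphabet (wrapping around).
On "yfixture": the first step gives "yxutrife", and the second then gives "wvsrpgdc".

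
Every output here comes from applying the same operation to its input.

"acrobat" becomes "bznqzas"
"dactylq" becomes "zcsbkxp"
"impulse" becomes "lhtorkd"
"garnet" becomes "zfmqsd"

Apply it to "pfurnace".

The rule is to shift every letter 1 place backward in the alphabet (wrapping around), then swap each adjacent pair of characters (1↔2, 3↔4, ...).
Working it through for "pfurnace": intermediate "oetqmzbd", final "eoqtzmdb".

eoqtzmdb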